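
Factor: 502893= 3^2*  71^1*787^1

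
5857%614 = 331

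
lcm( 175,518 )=12950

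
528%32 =16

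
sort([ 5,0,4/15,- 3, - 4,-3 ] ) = [ - 4, - 3, - 3, 0,4/15, 5] 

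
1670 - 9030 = - 7360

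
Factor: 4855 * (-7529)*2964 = - 108343966380  =  - 2^2*3^1*5^1 *13^1 * 19^1*971^1*7529^1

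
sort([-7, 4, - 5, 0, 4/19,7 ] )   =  [ - 7, - 5, 0,  4/19,4,7]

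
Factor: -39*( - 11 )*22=2^1*3^1* 11^2*13^1  =  9438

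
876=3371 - 2495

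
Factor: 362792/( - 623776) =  - 449/772 = -2^( - 2)*193^(  -  1 )*449^1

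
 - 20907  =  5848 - 26755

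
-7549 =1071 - 8620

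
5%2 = 1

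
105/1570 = 21/314 = 0.07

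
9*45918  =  413262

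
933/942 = 311/314 = 0.99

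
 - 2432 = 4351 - 6783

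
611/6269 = 611/6269= 0.10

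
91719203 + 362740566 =454459769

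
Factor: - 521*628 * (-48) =15705024 = 2^6*3^1*157^1*521^1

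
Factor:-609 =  - 3^1*7^1*29^1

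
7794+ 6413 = 14207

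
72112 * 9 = 649008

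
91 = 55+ 36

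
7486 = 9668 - 2182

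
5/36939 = 5/36939 = 0.00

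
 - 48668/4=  - 12167=- 12167.00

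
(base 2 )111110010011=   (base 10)3987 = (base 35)38W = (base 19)b0g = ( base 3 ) 12110200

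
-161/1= - 161 = - 161.00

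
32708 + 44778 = 77486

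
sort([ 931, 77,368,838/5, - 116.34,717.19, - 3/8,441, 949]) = [-116.34, - 3/8,77,838/5, 368, 441, 717.19, 931,  949]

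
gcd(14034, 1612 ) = 2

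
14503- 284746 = - 270243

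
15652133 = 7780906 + 7871227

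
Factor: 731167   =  227^1*3221^1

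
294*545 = 160230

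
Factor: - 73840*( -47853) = 2^4 * 3^2*5^1 * 13^2*71^1*409^1= 3533465520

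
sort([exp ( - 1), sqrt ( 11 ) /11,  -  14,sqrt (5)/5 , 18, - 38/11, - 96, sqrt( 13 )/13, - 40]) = [-96,- 40, - 14, - 38/11  ,  sqrt( 13 )/13,sqrt ( 11 ) /11,exp ( - 1),sqrt( 5) /5,18 ]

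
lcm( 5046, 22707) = 45414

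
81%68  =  13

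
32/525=32/525 = 0.06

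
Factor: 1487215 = 5^1*37^1 * 8039^1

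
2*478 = 956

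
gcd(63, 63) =63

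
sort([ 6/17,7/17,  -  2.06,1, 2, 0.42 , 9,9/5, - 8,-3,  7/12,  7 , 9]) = [-8, - 3, - 2.06 , 6/17,7/17 , 0.42,7/12 , 1, 9/5, 2,7 , 9, 9 ] 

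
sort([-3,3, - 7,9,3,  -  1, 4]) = [-7,-3, - 1,3,3, 4, 9]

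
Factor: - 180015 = -3^1*5^1 * 11^1*1091^1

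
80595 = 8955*9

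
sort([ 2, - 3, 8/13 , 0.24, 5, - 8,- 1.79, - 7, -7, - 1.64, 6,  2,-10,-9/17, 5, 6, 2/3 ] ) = [ - 10, - 8, - 7, - 7, - 3 , - 1.79,-1.64, -9/17, 0.24 , 8/13, 2/3, 2, 2, 5,5, 6, 6] 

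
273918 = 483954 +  - 210036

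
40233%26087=14146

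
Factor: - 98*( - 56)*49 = 268912 =2^4*7^5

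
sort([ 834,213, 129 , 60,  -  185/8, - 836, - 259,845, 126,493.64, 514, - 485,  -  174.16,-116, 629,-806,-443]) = [-836 ,-806, - 485, - 443, - 259, - 174.16 , - 116, - 185/8,60, 126, 129,213, 493.64,  514,629,834, 845 ] 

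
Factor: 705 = 3^1 * 5^1*47^1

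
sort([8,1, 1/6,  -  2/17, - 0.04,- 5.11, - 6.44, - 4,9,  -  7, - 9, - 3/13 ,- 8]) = [-9, - 8 ,  -  7 , - 6.44, - 5.11 , -4 ,- 3/13,-2/17 ,  -  0.04 , 1/6,1, 8, 9 ] 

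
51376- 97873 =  - 46497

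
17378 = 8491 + 8887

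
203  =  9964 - 9761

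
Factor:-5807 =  - 5807^1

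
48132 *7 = 336924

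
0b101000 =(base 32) 18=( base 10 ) 40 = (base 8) 50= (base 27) 1d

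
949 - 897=52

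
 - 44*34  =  -1496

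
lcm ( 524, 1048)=1048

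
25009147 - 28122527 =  - 3113380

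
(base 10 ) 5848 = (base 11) 4437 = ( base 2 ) 1011011011000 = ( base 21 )d5a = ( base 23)B16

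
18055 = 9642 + 8413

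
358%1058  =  358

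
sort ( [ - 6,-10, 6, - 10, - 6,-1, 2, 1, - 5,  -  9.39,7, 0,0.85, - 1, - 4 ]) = [  -  10,  -  10,  -  9.39,-6, - 6,- 5,-4, - 1, - 1,  0, 0.85, 1, 2,6, 7] 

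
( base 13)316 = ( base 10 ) 526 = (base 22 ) 11k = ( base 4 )20032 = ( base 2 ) 1000001110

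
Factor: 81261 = 3^2*9029^1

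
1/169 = 1/169 = 0.01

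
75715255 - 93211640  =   - 17496385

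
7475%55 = 50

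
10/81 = 10/81 = 0.12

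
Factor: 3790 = 2^1 * 5^1*379^1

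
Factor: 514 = 2^1*257^1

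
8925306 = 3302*2703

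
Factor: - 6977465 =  - 5^1*11^2*19^1*607^1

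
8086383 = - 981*(  -  8243)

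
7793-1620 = 6173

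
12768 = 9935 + 2833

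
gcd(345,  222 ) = 3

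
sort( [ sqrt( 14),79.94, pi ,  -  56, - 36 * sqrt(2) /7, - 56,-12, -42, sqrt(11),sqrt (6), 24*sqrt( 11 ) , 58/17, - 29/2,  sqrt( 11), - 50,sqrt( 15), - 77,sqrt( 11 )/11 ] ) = [ -77, - 56,-56,-50, - 42, - 29/2, - 12,-36 *sqrt(2) /7,  sqrt( 11) /11, sqrt(6),pi, sqrt ( 11), sqrt ( 11 ),58/17,  sqrt( 14), sqrt ( 15 ), 24*sqrt(11), 79.94]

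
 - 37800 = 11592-49392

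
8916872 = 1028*8674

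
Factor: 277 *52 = 2^2*13^1*277^1 = 14404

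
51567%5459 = 2436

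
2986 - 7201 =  - 4215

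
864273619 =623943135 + 240330484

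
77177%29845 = 17487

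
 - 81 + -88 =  - 169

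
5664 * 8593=48670752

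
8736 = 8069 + 667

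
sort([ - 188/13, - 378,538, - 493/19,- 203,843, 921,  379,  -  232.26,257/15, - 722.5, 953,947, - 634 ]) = [-722.5, - 634, - 378 , - 232.26, - 203, - 493/19 , - 188/13  ,  257/15,379,538,843, 921,947, 953]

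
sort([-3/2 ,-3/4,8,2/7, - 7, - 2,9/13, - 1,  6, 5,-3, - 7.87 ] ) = [ - 7.87, - 7, - 3,  -  2,-3/2,-1, - 3/4, 2/7,9/13 , 5, 6,8] 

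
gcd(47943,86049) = 9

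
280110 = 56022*5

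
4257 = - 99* (-43)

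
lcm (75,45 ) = 225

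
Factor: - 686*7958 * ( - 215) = 1173725420 = 2^2 * 5^1*7^3*23^1*43^1 *173^1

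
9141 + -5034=4107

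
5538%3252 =2286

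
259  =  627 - 368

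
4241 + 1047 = 5288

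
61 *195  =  11895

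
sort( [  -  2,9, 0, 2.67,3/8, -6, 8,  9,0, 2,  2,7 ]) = [ - 6, - 2, 0,  0,  3/8, 2, 2 , 2.67, 7 , 8,9, 9 ] 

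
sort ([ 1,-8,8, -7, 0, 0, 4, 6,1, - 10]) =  [-10,  -  8, - 7, 0,0  ,  1,1,4,6,8 ] 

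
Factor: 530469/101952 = 2^( - 6)*3^2*37^1 = 333/64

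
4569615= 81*56415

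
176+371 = 547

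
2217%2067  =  150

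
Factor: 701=701^1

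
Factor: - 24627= -3^1*8209^1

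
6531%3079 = 373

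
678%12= 6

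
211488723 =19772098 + 191716625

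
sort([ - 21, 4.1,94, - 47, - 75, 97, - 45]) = [- 75 , - 47,-45, - 21, 4.1, 94, 97 ]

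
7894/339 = 23 + 97/339 = 23.29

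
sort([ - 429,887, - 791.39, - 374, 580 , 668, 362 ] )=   [ - 791.39 , - 429, - 374,362,580, 668, 887]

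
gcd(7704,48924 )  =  36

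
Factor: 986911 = 41^1*24071^1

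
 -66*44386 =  - 2929476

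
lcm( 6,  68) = 204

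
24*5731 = 137544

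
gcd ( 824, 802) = 2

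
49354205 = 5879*8395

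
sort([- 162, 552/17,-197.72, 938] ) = [-197.72,  -  162, 552/17,  938 ] 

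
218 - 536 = - 318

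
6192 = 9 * 688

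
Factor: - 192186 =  - 2^1*3^3*3559^1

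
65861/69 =954 + 35/69= 954.51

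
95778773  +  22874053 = 118652826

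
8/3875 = 8/3875= 0.00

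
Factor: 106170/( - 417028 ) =  -  53085/208514= - 2^( -1)*3^1*5^1*137^( - 1 )* 761^( -1)*3539^1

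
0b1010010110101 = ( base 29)68n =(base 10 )5301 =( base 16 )14B5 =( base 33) 4sl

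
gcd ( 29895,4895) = 5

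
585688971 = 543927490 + 41761481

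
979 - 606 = 373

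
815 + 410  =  1225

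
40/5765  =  8/1153 = 0.01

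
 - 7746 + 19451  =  11705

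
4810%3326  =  1484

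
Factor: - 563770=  - 2^1*5^1*56377^1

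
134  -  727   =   - 593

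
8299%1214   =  1015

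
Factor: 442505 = 5^1* 7^1*47^1*269^1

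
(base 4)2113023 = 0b10010111001011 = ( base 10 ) 9675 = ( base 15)2d00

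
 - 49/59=  -  1 + 10/59 = - 0.83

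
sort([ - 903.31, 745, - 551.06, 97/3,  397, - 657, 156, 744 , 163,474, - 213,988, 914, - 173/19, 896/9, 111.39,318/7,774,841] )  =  [ - 903.31, - 657,-551.06, - 213,-173/19, 97/3 , 318/7, 896/9,111.39,156 , 163, 397, 474,744, 745, 774 , 841, 914,988]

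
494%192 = 110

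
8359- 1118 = 7241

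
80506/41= 1963 + 23/41 = 1963.56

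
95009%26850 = 14459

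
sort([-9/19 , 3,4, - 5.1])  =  [ - 5.1, -9/19,  3,4] 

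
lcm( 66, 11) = 66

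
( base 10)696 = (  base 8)1270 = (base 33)L3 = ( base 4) 22320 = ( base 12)4A0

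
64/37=1 + 27/37 = 1.73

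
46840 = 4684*10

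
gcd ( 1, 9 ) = 1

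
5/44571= 5/44571 = 0.00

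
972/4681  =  972/4681 = 0.21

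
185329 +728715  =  914044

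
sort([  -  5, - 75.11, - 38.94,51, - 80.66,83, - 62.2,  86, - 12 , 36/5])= [ -80.66, - 75.11, - 62.2, - 38.94,  -  12 , - 5,36/5,51,83,  86]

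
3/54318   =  1/18106 = 0.00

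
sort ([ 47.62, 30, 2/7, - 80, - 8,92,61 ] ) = [-80, -8,2/7,30,47.62, 61, 92]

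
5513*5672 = 31269736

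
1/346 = 1/346 = 0.00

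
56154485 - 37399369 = 18755116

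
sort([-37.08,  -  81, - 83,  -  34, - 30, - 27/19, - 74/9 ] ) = [  -  83,-81,-37.08, - 34 ,-30, - 74/9,- 27/19] 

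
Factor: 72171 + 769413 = 841584= 2^4*3^1*89^1*197^1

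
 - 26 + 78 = 52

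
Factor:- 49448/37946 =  - 24724/18973 = -2^2  *7^1 * 883^1*18973^(- 1)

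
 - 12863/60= -12863/60 = - 214.38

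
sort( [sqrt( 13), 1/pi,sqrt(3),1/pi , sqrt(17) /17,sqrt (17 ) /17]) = [sqrt( 17)/17 , sqrt( 17 ) /17,  1/pi,1/pi, sqrt( 3 )  ,  sqrt( 13 )] 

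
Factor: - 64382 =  - 2^1*32191^1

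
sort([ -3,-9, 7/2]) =[ - 9, - 3, 7/2]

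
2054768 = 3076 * 668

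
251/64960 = 251/64960 = 0.00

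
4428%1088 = 76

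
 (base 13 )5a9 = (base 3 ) 1100110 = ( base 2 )1111011000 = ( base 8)1730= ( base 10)984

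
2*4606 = 9212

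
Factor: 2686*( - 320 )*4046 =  - 3477617920 = - 2^8*5^1 * 7^1*17^3*79^1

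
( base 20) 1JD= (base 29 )ra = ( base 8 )1431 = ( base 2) 1100011001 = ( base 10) 793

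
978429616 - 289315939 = 689113677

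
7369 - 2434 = 4935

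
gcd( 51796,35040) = 4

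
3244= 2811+433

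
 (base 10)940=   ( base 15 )42A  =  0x3ac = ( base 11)785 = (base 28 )15g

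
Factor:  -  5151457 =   -  5151457^1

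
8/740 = 2/185 = 0.01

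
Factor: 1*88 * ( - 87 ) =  - 2^3*3^1*11^1*29^1 = - 7656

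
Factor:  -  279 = -3^2 * 31^1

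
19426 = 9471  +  9955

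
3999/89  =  3999/89 = 44.93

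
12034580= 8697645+3336935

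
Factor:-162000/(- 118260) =100/73=2^2 * 5^2 * 73^( -1) 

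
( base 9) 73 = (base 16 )42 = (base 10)66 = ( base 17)3f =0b1000010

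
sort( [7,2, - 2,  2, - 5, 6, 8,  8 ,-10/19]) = [-5, - 2, - 10/19,  2,2,6, 7 , 8 , 8 ]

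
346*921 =318666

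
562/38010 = 281/19005 = 0.01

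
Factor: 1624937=19^1*85523^1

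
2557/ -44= - 2557/44 = -58.11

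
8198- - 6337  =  14535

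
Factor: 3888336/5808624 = 59^1*1373^1*121013^( - 1 )  =  81007/121013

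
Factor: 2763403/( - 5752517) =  - 271^(-1 ) * 859^1*3217^1 * 21227^( - 1) 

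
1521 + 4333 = 5854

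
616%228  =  160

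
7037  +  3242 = 10279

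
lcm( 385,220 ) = 1540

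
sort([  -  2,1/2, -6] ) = [ - 6 , - 2 , 1/2] 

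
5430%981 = 525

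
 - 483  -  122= - 605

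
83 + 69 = 152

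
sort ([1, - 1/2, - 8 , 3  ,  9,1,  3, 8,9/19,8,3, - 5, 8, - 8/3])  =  [ - 8, - 5, - 8/3, - 1/2, 9/19,1,  1,3,3, 3,8,  8,8, 9]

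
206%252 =206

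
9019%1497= 37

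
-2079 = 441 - 2520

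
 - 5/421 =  - 1 +416/421 = -0.01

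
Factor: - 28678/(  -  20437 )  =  2^1*13^1*107^ ( - 1)*191^(  -  1)*1103^1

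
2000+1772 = 3772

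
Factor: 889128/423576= 233/111 = 3^( - 1 )* 37^( - 1)*233^1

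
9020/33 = 273 + 1/3 = 273.33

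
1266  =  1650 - 384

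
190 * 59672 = 11337680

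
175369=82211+93158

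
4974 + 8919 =13893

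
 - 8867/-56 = 158 + 19/56=158.34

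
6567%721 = 78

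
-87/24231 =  - 29/8077= -0.00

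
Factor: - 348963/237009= - 199^( - 1)*293^1=- 293/199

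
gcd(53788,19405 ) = 1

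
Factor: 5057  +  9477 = 2^1*13^2*43^1 = 14534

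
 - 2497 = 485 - 2982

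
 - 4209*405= - 1704645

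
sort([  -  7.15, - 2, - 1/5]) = [-7.15, - 2, - 1/5] 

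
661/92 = 7 + 17/92=7.18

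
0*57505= 0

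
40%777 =40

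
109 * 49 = 5341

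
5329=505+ 4824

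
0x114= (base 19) EA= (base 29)9f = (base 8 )424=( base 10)276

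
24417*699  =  17067483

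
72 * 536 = 38592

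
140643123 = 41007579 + 99635544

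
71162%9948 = 1526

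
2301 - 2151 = 150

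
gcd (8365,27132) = 7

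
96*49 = 4704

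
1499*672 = 1007328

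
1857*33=61281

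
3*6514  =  19542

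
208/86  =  2 + 18/43 = 2.42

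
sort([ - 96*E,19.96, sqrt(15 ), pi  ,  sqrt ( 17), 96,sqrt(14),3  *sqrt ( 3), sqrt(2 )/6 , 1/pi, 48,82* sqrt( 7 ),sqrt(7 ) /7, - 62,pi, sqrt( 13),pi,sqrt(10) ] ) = [ - 96*E , - 62, sqrt( 2)/6,  1/pi , sqrt( 7)/7, pi, pi,pi, sqrt (10), sqrt( 13 ),sqrt( 14),sqrt(15 ), sqrt( 17 ),3*sqrt(3 ), 19.96,48,96,82*sqrt(7 ) ]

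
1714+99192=100906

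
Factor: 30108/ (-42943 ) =-2^2 * 3^1 * 13^1*193^1*42943^( -1 )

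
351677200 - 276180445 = 75496755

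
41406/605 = 41406/605 = 68.44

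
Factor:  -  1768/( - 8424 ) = 3^(-4)*17^1  =  17/81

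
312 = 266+46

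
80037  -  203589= - 123552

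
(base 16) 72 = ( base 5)424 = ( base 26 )4A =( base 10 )114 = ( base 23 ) 4M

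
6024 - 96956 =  - 90932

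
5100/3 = 1700=1700.00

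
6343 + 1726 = 8069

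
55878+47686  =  103564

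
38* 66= 2508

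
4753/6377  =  679/911 = 0.75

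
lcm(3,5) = 15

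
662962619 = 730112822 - 67150203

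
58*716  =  41528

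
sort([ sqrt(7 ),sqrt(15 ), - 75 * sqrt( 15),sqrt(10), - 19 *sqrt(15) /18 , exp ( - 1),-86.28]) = [-75*sqrt (15),- 86.28 ,-19*sqrt(15)/18, exp(- 1),  sqrt( 7 ), sqrt(10 ), sqrt (15)]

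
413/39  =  10 + 23/39 = 10.59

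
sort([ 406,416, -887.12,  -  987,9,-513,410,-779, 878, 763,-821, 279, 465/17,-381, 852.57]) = [-987, - 887.12,-821,-779, - 513,-381, 9, 465/17, 279, 406,410, 416,763, 852.57, 878]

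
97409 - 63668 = 33741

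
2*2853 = 5706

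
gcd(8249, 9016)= 1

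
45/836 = 45/836 = 0.05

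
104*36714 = 3818256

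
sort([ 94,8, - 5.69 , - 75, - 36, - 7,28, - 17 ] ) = [ - 75, - 36, - 17,-7, - 5.69,8,  28, 94]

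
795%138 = 105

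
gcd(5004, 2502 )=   2502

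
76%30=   16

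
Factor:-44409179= - 29^1*251^1*6101^1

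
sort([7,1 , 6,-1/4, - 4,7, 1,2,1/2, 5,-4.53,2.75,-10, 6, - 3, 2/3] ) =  [-10,-4.53,-4,  -  3, - 1/4,1/2, 2/3,1, 1,2, 2.75,5, 6,6,7, 7 ] 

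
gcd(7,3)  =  1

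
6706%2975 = 756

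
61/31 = 1 + 30/31 = 1.97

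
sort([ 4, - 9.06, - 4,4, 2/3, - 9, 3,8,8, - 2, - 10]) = [ -10 , - 9.06, - 9, - 4, - 2, 2/3, 3,4 , 4, 8, 8]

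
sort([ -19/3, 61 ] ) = [ - 19/3,61] 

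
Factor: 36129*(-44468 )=  -  1606584372=-  2^2 * 3^1*11117^1*12043^1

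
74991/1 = 74991 = 74991.00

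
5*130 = 650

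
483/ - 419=  -  483/419 = - 1.15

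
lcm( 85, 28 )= 2380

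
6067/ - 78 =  - 78  +  17/78 = - 77.78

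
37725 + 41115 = 78840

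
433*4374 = 1893942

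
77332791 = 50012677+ 27320114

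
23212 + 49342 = 72554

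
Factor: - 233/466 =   -  1/2 = - 2^( - 1 ) 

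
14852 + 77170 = 92022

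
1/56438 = 1/56438 = 0.00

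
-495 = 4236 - 4731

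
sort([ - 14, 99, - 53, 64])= [ - 53, - 14, 64 , 99] 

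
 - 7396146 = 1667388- 9063534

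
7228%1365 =403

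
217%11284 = 217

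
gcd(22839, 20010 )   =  69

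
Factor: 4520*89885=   406280200 = 2^3*5^2*113^1*17977^1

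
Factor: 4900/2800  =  7/4=2^ ( - 2 )*7^1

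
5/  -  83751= - 1+ 83746/83751  =  - 0.00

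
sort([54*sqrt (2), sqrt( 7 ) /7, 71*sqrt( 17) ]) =[sqrt ( 7 ) /7,54*sqrt( 2 ), 71*sqrt (17 ) ]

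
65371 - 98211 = -32840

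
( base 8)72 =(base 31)1R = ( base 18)34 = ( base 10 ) 58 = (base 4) 322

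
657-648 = 9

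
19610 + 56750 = 76360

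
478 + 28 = 506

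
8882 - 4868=4014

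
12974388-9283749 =3690639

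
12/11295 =4/3765 = 0.00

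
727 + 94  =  821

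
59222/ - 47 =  - 59222/47 = - 1260.04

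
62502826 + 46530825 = 109033651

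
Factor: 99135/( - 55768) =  - 2^(-3 )*3^2 *5^1*2203^1*6971^ ( - 1 ) 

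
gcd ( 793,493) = 1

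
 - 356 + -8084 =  - 8440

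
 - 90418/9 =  - 90418/9 = -  10046.44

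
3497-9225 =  - 5728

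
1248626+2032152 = 3280778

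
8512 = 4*2128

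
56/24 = 2  +  1/3 = 2.33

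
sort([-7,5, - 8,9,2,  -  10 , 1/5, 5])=[ - 10,-8 , - 7,1/5, 2, 5, 5, 9]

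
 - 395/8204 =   -  1 + 7809/8204 = - 0.05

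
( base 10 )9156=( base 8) 21704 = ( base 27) cf3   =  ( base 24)flc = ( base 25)eg6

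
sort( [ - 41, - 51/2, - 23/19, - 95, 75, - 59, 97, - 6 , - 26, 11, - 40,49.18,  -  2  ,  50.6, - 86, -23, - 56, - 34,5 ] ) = [ - 95, - 86, - 59, - 56, - 41, - 40, - 34,- 26, - 51/2,-23, - 6 , - 2, - 23/19, 5,11, 49.18 , 50.6, 75, 97] 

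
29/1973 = 29/1973 = 0.01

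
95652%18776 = 1772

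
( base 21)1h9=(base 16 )327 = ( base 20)207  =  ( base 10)807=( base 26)151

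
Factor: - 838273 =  - 293^1*2861^1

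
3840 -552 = 3288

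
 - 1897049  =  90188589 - 92085638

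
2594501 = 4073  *637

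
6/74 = 3/37 = 0.08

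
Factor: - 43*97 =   -  43^1*97^1= - 4171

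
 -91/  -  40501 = 91/40501 = 0.00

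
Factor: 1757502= 2^1*3^2*251^1*389^1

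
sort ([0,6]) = [ 0,6]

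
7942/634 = 3971/317 =12.53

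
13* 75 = 975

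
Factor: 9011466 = 2^1*3^3* 109^1*1531^1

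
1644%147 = 27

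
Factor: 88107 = 3^1*43^1*683^1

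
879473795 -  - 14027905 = 893501700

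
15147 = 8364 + 6783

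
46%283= 46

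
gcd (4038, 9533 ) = 1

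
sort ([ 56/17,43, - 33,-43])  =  [ - 43,- 33,56/17,43 ] 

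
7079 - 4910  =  2169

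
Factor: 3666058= 2^1 * 11^2 * 15149^1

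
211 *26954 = 5687294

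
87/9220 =87/9220 = 0.01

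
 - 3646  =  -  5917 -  - 2271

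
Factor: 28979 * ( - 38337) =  - 1110967923= - 3^1 * 13^1 * 983^1*28979^1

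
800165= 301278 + 498887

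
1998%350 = 248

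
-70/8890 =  - 1 + 126/127 = - 0.01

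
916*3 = 2748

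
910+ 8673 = 9583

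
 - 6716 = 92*( - 73) 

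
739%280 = 179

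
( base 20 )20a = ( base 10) 810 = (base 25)17a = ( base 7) 2235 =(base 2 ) 1100101010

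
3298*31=102238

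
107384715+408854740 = 516239455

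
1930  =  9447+- 7517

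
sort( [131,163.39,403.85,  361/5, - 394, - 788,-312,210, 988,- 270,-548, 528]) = [ - 788,-548,-394 , - 312, - 270, 361/5,131, 163.39, 210, 403.85,528,988]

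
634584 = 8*79323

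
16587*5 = 82935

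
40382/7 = 40382/7  =  5768.86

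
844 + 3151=3995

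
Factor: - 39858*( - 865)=34477170  =  2^1*3^1* 5^1*7^1*13^1 * 73^1*173^1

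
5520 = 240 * 23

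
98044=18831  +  79213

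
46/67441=46/67441 = 0.00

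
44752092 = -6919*( - 6468)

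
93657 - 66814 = 26843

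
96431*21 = 2025051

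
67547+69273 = 136820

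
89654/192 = 44827/96 = 466.95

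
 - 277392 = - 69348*4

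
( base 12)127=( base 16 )AF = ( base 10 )175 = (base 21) 87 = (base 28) 67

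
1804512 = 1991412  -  186900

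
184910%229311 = 184910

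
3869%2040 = 1829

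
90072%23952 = 18216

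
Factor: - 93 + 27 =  - 2^1*3^1*11^1 = -66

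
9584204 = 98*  97798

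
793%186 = 49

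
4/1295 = 4/1295 = 0.00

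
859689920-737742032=121947888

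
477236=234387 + 242849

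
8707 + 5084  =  13791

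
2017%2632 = 2017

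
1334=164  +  1170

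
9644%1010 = 554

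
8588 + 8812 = 17400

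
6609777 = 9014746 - 2404969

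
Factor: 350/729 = 2^1*3^(  -  6 )*5^2*7^1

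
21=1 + 20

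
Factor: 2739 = 3^1*11^1*83^1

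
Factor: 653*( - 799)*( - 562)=2^1*17^1*47^1*281^1*653^1 = 293221814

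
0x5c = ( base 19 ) 4g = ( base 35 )2M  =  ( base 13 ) 71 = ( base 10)92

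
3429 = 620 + 2809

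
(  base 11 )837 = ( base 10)1008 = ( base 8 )1760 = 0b1111110000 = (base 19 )2f1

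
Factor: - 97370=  - 2^1*5^1*7^1*13^1*107^1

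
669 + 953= 1622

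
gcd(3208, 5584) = 8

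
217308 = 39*5572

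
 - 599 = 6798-7397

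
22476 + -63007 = -40531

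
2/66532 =1/33266 = 0.00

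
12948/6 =2158=2158.00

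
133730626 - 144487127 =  - 10756501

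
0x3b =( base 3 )2012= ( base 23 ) 2d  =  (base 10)59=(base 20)2j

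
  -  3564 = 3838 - 7402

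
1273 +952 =2225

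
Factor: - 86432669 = - 61^1*101^1*14029^1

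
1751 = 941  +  810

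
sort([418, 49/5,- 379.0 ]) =[ - 379.0, 49/5, 418 ]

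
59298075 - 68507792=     -  9209717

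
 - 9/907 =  -1 + 898/907 = - 0.01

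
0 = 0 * 508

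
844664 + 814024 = 1658688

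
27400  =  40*685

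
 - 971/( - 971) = 1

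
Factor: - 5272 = - 2^3*659^1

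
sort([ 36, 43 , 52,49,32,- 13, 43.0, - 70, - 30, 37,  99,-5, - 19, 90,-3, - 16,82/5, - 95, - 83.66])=[ - 95, - 83.66, - 70,  -  30, - 19, - 16,-13,-5, -3, 82/5, 32, 36,37, 43, 43.0, 49,  52, 90 , 99] 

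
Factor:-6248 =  - 2^3 * 11^1*71^1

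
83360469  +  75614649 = 158975118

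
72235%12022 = 103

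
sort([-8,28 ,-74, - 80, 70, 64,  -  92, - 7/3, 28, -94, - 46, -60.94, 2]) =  [- 94, - 92, - 80, - 74, - 60.94, - 46 , - 8 , - 7/3,2,28, 28 , 64 , 70]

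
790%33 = 31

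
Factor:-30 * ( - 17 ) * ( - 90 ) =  - 2^2*3^3*5^2*17^1 = -  45900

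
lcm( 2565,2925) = 166725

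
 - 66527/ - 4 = 66527/4 = 16631.75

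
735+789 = 1524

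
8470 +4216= 12686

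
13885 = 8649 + 5236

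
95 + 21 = 116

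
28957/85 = 340 + 57/85 = 340.67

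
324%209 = 115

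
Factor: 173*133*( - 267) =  - 6143403 = - 3^1*7^1*19^1*89^1*173^1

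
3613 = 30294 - 26681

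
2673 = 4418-1745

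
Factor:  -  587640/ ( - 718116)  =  590/721 = 2^1*5^1  *7^( -1)*59^1*103^( - 1)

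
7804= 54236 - 46432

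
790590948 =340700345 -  - 449890603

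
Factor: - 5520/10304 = - 2^ ( - 2)*3^1*5^1*7^( - 1 ) =- 15/28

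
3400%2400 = 1000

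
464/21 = 464/21= 22.10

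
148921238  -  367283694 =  - 218362456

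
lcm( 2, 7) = 14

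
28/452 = 7/113  =  0.06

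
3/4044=1/1348 = 0.00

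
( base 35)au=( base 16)17C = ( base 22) H6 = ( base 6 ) 1432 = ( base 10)380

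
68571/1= 68571= 68571.00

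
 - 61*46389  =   - 2829729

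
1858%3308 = 1858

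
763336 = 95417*8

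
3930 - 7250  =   - 3320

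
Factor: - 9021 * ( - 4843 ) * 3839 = 3^1*11^1*29^1*31^1*97^1*167^1*349^1  =  167720930817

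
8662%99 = 49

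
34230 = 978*35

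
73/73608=73/73608 = 0.00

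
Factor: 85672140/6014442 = 2^1* 5^1*7^( - 1)*19^1*89^ ( - 1)*223^1 * 337^1*1609^ ( - 1) = 14278690/1002407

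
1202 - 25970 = -24768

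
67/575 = 67/575= 0.12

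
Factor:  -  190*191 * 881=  - 31971490 = - 2^1*5^1*19^1*191^1*881^1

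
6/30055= 6/30055=0.00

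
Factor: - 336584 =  - 2^3*42073^1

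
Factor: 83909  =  7^1 * 11987^1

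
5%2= 1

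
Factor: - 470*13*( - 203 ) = 1240330 = 2^1*5^1*7^1*13^1 *29^1*47^1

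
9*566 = 5094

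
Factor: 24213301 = 7^2*113^1*4373^1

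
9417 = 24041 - 14624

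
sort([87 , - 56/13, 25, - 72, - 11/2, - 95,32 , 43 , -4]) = [ - 95, - 72, - 11/2,  -  56/13  , - 4,25, 32, 43 , 87]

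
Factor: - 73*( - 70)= 5110 = 2^1*5^1*7^1 * 73^1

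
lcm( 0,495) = 0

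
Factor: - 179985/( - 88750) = 507/250 = 2^(  -  1)*3^1*5^( - 3 )*13^2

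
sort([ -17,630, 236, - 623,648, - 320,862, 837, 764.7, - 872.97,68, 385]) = [ - 872.97, - 623, - 320,-17, 68, 236,  385,  630, 648, 764.7,837 , 862 ] 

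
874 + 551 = 1425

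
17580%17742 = 17580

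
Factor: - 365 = -5^1*73^1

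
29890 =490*61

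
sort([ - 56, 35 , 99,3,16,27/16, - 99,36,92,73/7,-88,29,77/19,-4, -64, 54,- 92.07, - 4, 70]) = [-99, - 92.07, - 88, - 64,-56,  -  4 , - 4,27/16, 3, 77/19 , 73/7, 16, 29,35,36, 54,70,92,  99]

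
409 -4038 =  - 3629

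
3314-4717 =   -  1403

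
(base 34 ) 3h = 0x77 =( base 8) 167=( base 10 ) 119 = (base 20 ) 5j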